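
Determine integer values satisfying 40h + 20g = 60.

Step 1: Check solvability.
gcd(40, 20) = 20
Since 20 divides 60, solutions exist.

Step 2: Apply extended Euclidean algorithm to find gcd.
We find integers such that 40*x0 + 20*y0 = 20

Step 3: Scale the particular solution.
Multiply by 60/20 = 3:
h = 0, g = 3

Step 4: Verify.
40*(0) + 20*(3) = 60 = 60 ✓

h = 0, g = 3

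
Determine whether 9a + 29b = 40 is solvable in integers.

Step 1: Compute gcd(9, 29).
gcd(9, 29) = 1

Step 2: Check divisibility.
Does 1 divide 40? 40 = 1 x 40, so yes.

By the theorem on linear Diophantine equations, 9a + 29b = 40 has integer solutions if and only if gcd(9, 29) divides 40. Since 1 | 40, solutions exist.

Yes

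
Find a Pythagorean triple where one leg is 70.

We need the other leg and hypotenuse such that 70² + x² = c².
Take x = 240, c = 250: 70² + 240² = 4900 + 57600 = 62500 = 250² ✓
Triple: (70, 240, 250)

(70, 240, 250)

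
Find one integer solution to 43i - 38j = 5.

Step 1: Check solvability.
gcd(43, 38) = 1
Since 1 divides 5, solutions exist.

Step 2: Apply extended Euclidean algorithm to find gcd.
We find integers such that 43*x0 + 38*y0 = 1

Step 3: Scale the particular solution.
Multiply by 5/1 = 5:
i = -75, j = -85

Step 4: Verify.
43*(-75) - 38*(-85) = 5 = 5 ✓

i = -75, j = -85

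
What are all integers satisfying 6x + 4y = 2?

Step 1: Compute gcd(6, 4) = 2.
Since 2 divides 2, solutions exist.

Step 2: Find a particular solution using extended Euclidean algorithm.
We get x₀ = 1, y₀ = -1.
Check: 6*1 + 4*-1 = 2 = 2 ✓

Step 3: Write the general solution.
x = 1 + (4/2)t = 1 + 2t
y = -1 - (6/2)t = -1 - 3t
for any integer t.

x = 1 + 2t, y = -1 - 3t for integer t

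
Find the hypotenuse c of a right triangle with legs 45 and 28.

c² = a² + b² = 45² + 28² = 2025 + 784 = 2809
c = 53

53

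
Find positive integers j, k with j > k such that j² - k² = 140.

Factor: j² - k² = (j+k)(j-k) = 140.
We need two factors of 140 with the same parity.
Use j+k = 70 and j-k = 2 (product 70·2 = 140).
Adding: 2j = 72, so j = 36.
Subtracting: 2k = 68, so k = 34.
Check: 36² - 34² = 1296 - 1156 = 140 ✓

j = 36, k = 34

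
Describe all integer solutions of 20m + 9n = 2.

Step 1: Compute gcd(20, 9) = 1.
Since 1 divides 2, solutions exist.

Step 2: Find a particular solution using extended Euclidean algorithm.
We get m₀ = -8, n₀ = 18.
Check: 20*-8 + 9*18 = 2 = 2 ✓

Step 3: Write the general solution.
m = -8 + (9/1)t = -8 + 9t
n = 18 - (20/1)t = 18 - 20t
for any integer t.

m = -8 + 9t, n = 18 - 20t for integer t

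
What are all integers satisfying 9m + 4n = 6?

Step 1: Compute gcd(9, 4) = 1.
Since 1 divides 6, solutions exist.

Step 2: Find a particular solution using extended Euclidean algorithm.
We get m₀ = 6, n₀ = -12.
Check: 9*6 + 4*-12 = 6 = 6 ✓

Step 3: Write the general solution.
m = 6 + (4/1)t = 6 + 4t
n = -12 - (9/1)t = -12 - 9t
for any integer t.

m = 6 + 4t, n = -12 - 9t for integer t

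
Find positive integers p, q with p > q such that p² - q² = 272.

Factor: p² - q² = (p+q)(p-q) = 272.
We need two factors of 272 with the same parity.
Use p+q = 136 and p-q = 2 (product 136·2 = 272).
Adding: 2p = 138, so p = 69.
Subtracting: 2q = 134, so q = 67.
Check: 69² - 67² = 4761 - 4489 = 272 ✓

p = 69, q = 67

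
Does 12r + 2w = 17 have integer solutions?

Step 1: Compute gcd(12, 2).
gcd(12, 2) = 2

Step 2: Check divisibility.
Does 2 divide 17? 17 = 2 x 8 + 1, so no.

By the theorem on linear Diophantine equations, 12r + 2w = 17 has integer solutions if and only if gcd(12, 2) divides 17. Since 2 does not divide 17, no solutions exist.

No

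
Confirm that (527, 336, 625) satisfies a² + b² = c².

Compute a² + b² = 527² + 336² = 277729 + 112896 = 390625
Compute c² = 625² = 390625
Since 390625 = 390625, confirmed.

Yes, it is a Pythagorean triple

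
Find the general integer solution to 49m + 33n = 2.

Step 1: Compute gcd(49, 33) = 1.
Since 1 divides 2, solutions exist.

Step 2: Find a particular solution using extended Euclidean algorithm.
We get m₀ = -4, n₀ = 6.
Check: 49*-4 + 33*6 = 2 = 2 ✓

Step 3: Write the general solution.
m = -4 + (33/1)t = -4 + 33t
n = 6 - (49/1)t = 6 - 49t
for any integer t.

m = -4 + 33t, n = 6 - 49t for integer t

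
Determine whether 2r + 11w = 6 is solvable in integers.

Step 1: Compute gcd(2, 11).
gcd(2, 11) = 1

Step 2: Check divisibility.
Does 1 divide 6? 6 = 1 x 6, so yes.

By the theorem on linear Diophantine equations, 2r + 11w = 6 has integer solutions if and only if gcd(2, 11) divides 6. Since 1 | 6, solutions exist.

Yes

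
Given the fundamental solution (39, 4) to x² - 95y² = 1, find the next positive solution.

Solutions to x² - Dy² = 1 are generated by powers of (x₀ + y₀√D).
The next solution satisfies x₁ + y₁√95 = (x₀ + y₀√95)², giving:
x₁ = x₀² + 95y₀² = 39² + 95·4² = 1521 + 1520 = 3041
y₁ = 2x₀y₀ = 2·39·4 = 312

Verify: 3041² - 95·312² = 9247681 - 9247680 = 1 ✓

x = 3041, y = 312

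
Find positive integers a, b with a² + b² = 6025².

We need a² + b² = 6025² = 36300625.
Trying: 735² + 5980² = 540225 + 35760400 = 36300625 ✓

(735, 5980, 6025)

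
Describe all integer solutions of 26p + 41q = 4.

Step 1: Compute gcd(26, 41) = 1.
Since 1 divides 4, solutions exist.

Step 2: Find a particular solution using extended Euclidean algorithm.
We get p₀ = -44, q₀ = 28.
Check: 26*-44 + 41*28 = 4 = 4 ✓

Step 3: Write the general solution.
p = -44 + (41/1)t = -44 + 41t
q = 28 - (26/1)t = 28 - 26t
for any integer t.

p = -44 + 41t, q = 28 - 26t for integer t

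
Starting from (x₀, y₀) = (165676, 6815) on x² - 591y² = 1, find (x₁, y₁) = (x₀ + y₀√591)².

Solutions to x² - Dy² = 1 are generated by powers of (x₀ + y₀√D).
The next solution satisfies x₁ + y₁√591 = (x₀ + y₀√591)², giving:
x₁ = x₀² + 591y₀² = 165676² + 591·6815² = 27448536976 + 27448536975 = 54897073951
y₁ = 2x₀y₀ = 2·165676·6815 = 2258163880

Verify: 54897073951² - 591·2258163880² = 3013688728381562750401 - 3013688728381562750400 = 1 ✓

x = 54897073951, y = 2258163880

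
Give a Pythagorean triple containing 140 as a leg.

We need the other leg and hypotenuse such that 140² + x² = c².
Take x = 975, c = 985: 140² + 975² = 19600 + 950625 = 970225 = 985² ✓
Triple: (975, 140, 985)

(975, 140, 985)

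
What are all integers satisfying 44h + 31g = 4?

Step 1: Compute gcd(44, 31) = 1.
Since 1 divides 4, solutions exist.

Step 2: Find a particular solution using extended Euclidean algorithm.
We get h₀ = 48, g₀ = -68.
Check: 44*48 + 31*-68 = 4 = 4 ✓

Step 3: Write the general solution.
h = 48 + (31/1)t = 48 + 31t
g = -68 - (44/1)t = -68 - 44t
for any integer t.

h = 48 + 31t, g = -68 - 44t for integer t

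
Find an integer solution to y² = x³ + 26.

Try small integer x values and check whether x³ + 26 is a perfect square.
x = -1: x³ + 26 = -1³ + 26 = -1 + 26 = 25
Is 25 a perfect square? 5² = 25 ✓
So (x, y) = (-1, 5) is a solution.

x = -1, y = 5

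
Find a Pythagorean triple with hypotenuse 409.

We need a² + b² = 409² = 167281.
Trying: 391² + 120² = 152881 + 14400 = 167281 ✓

(391, 120, 409)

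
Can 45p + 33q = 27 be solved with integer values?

Step 1: Compute gcd(45, 33).
gcd(45, 33) = 3

Step 2: Check divisibility.
Does 3 divide 27? 27 = 3 x 9, so yes.

By the theorem on linear Diophantine equations, 45p + 33q = 27 has integer solutions if and only if gcd(45, 33) divides 27. Since 3 | 27, solutions exist.

Yes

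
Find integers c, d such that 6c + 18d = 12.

Step 1: Check solvability.
gcd(6, 18) = 6
Since 6 divides 12, solutions exist.

Step 2: Apply extended Euclidean algorithm to find gcd.
We find integers such that 6*x0 + 18*y0 = 6

Step 3: Scale the particular solution.
Multiply by 12/6 = 2:
c = 2, d = 0

Step 4: Verify.
6*(2) + 18*(0) = 12 = 12 ✓

c = 2, d = 0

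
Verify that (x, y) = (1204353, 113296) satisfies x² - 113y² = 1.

Compute x² = 1204353² = 1450466148609
Compute 113y² = 113·113296² = 113·12835983616 = 1450466148608
x² - 113y² = 1450466148609 - 1450466148608 = 1
Since this equals 1, (1204353, 113296) is a solution.

Yes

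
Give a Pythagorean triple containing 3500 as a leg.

We need the other leg and hypotenuse such that 3500² + x² = c².
Take x = 2145, c = 4105: 3500² + 2145² = 12250000 + 4601025 = 16851025 = 4105² ✓
Triple: (2145, 3500, 4105)

(2145, 3500, 4105)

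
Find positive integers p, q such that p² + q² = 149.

Search for p with 149 - p² a perfect square.
p = 7: 149 - 7² = 149 - 49 = 100 = 10² ✓
So p = 7, q = 10.

p = 7, q = 10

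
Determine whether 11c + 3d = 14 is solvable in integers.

Step 1: Compute gcd(11, 3).
gcd(11, 3) = 1

Step 2: Check divisibility.
Does 1 divide 14? 14 = 1 x 14, so yes.

By the theorem on linear Diophantine equations, 11c + 3d = 14 has integer solutions if and only if gcd(11, 3) divides 14. Since 1 | 14, solutions exist.

Yes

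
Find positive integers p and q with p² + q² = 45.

We need to find integers p, q > 0 such that p² + q² = 45.
Trying p = 3: q² = 45 - 3² = 45 - 9 = 36
q = 6
Check: 3² + 6² = 9 + 36 = 45 ✓

45 = 3² + 6²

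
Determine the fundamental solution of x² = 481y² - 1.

We need x² = 481y² - 1. Try successive y:
y = 1: x² = 481·1² - 1 = 480, not a perfect square
y = 2: x² = 481·2² - 1 = 1923, not a perfect square
y = 3: x² = 481·3² - 1 = 4328, not a perfect square
...
y = 43961: x² = 481·43961² - 1 = 929565939600 = 964140² ✓
Check: 964140² - 481·43961² = 929565939600 - 929565939601 = -1 ✓

x = 964140, y = 43961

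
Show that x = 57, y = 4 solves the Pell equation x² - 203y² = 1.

Compute x² = 57² = 3249
Compute 203y² = 203·4² = 203·16 = 3248
x² - 203y² = 3249 - 3248 = 1
Since this equals 1, (57, 4) is a solution.

Yes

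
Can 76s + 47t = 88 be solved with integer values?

Step 1: Compute gcd(76, 47).
gcd(76, 47) = 1

Step 2: Check divisibility.
Does 1 divide 88? 88 = 1 x 88, so yes.

By the theorem on linear Diophantine equations, 76s + 47t = 88 has integer solutions if and only if gcd(76, 47) divides 88. Since 1 | 88, solutions exist.

Yes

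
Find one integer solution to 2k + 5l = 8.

Step 1: Check solvability.
gcd(2, 5) = 1
Since 1 divides 8, solutions exist.

Step 2: Apply extended Euclidean algorithm to find gcd.
We find integers such that 2*x0 + 5*y0 = 1

Step 3: Scale the particular solution.
Multiply by 8/1 = 8:
k = -16, l = 8

Step 4: Verify.
2*(-16) + 5*(8) = 8 = 8 ✓

k = -16, l = 8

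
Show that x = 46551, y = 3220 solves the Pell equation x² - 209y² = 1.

Compute x² = 46551² = 2166995601
Compute 209y² = 209·3220² = 209·10368400 = 2166995600
x² - 209y² = 2166995601 - 2166995600 = 1
Since this equals 1, (46551, 3220) is a solution.

Yes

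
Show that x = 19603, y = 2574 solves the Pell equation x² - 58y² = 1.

Compute x² = 19603² = 384277609
Compute 58y² = 58·2574² = 58·6625476 = 384277608
x² - 58y² = 384277609 - 384277608 = 1
Since this equals 1, (19603, 2574) is a solution.

Yes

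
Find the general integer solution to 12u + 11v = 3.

Step 1: Compute gcd(12, 11) = 1.
Since 1 divides 3, solutions exist.

Step 2: Find a particular solution using extended Euclidean algorithm.
We get u₀ = 3, v₀ = -3.
Check: 12*3 + 11*-3 = 3 = 3 ✓

Step 3: Write the general solution.
u = 3 + (11/1)t = 3 + 11t
v = -3 - (12/1)t = -3 - 12t
for any integer t.

u = 3 + 11t, v = -3 - 12t for integer t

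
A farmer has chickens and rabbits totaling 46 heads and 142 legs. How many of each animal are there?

Let c = chickens, r = rabbits.
Heads: c + r = 46
Legs: 2c + 4r = 142
From the first equation, c = 46 - r. Substitute:
2(46 - r) + 4r = 142
92 + 2r = 142
r = (142 - 92)/2 = 25
c = 46 - 25 = 21

Chickens: 21, Rabbits: 25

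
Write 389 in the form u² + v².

We need to find integers u, v > 0 such that u² + v² = 389.
Trying u = 10: v² = 389 - 10² = 389 - 100 = 289
v = 17
Check: 10² + 17² = 100 + 289 = 389 ✓

389 = 10² + 17²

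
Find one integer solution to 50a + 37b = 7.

Step 1: Check solvability.
gcd(50, 37) = 1
Since 1 divides 7, solutions exist.

Step 2: Apply extended Euclidean algorithm to find gcd.
We find integers such that 50*x0 + 37*y0 = 1

Step 3: Scale the particular solution.
Multiply by 7/1 = 7:
a = -119, b = 161

Step 4: Verify.
50*(-119) + 37*(161) = 7 = 7 ✓

a = -119, b = 161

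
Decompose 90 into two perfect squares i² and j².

We need to find integers i, j > 0 such that i² + j² = 90.
Trying i = 3: j² = 90 - 3² = 90 - 9 = 81
j = 9
Check: 3² + 9² = 9 + 81 = 90 ✓

90 = 3² + 9²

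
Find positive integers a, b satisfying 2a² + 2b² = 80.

Try small values of a and check whether (80 - 2a²)/2 is a perfect square.
a = 2: 2·2² = 8, so 2b² = 80 - 8 = 72, giving b² = 36, b = 6.
Check: 2·2² + 2·6² = 8 + 72 = 80 ✓

a = 2, b = 6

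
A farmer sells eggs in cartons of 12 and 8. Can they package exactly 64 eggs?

We need non-negative a, b with 12a + 8b = 64.
gcd(12, 8) = 4 divides 64.
Try a = 0: 8b = 64 - 0 = 64, so b = 8.
One way: 0 cartons of 12 and 8 cartons of 8.

Yes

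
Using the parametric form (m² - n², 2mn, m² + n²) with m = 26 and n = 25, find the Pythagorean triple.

a = m² - n² = 26² - 25² = 676 - 625 = 51
b = 2mn = 2·26·25 = 1300
c = m² + n² = 676 + 625 = 1301
Verify: 51² + 1300² = 2601 + 1690000 = 1692601 = 1301² ✓

(51, 1300, 1301)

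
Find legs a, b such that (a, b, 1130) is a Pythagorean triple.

We need a² + b² = 1130² = 1276900.
Trying: 806² + 792² = 649636 + 627264 = 1276900 ✓

(806, 792, 1130)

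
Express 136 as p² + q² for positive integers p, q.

We need to find integers p, q > 0 such that p² + q² = 136.
Trying p = 6: q² = 136 - 6² = 136 - 36 = 100
q = 10
Check: 6² + 10² = 36 + 100 = 136 ✓

136 = 6² + 10²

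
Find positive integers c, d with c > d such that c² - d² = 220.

Factor: c² - d² = (c+d)(c-d) = 220.
We need two factors of 220 with the same parity.
Use c+d = 110 and c-d = 2 (product 110·2 = 220).
Adding: 2c = 112, so c = 56.
Subtracting: 2d = 108, so d = 54.
Check: 56² - 54² = 3136 - 2916 = 220 ✓

c = 56, d = 54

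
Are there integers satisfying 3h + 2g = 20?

Step 1: Compute gcd(3, 2).
gcd(3, 2) = 1

Step 2: Check divisibility.
Does 1 divide 20? 20 = 1 x 20, so yes.

By the theorem on linear Diophantine equations, 3h + 2g = 20 has integer solutions if and only if gcd(3, 2) divides 20. Since 1 | 20, solutions exist.

Yes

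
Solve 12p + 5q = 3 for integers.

Step 1: Check solvability.
gcd(12, 5) = 1
Since 1 divides 3, solutions exist.

Step 2: Apply extended Euclidean algorithm to find gcd.
We find integers such that 12*x0 + 5*y0 = 1

Step 3: Scale the particular solution.
Multiply by 3/1 = 3:
p = -6, q = 15

Step 4: Verify.
12*(-6) + 5*(15) = 3 = 3 ✓

p = -6, q = 15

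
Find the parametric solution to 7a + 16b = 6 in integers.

Step 1: Compute gcd(7, 16) = 1.
Since 1 divides 6, solutions exist.

Step 2: Find a particular solution using extended Euclidean algorithm.
We get a₀ = 42, b₀ = -18.
Check: 7*42 + 16*-18 = 6 = 6 ✓

Step 3: Write the general solution.
a = 42 + (16/1)t = 42 + 16t
b = -18 - (7/1)t = -18 - 7t
for any integer t.

a = 42 + 16t, b = -18 - 7t for integer t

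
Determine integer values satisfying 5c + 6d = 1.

Step 1: Check solvability.
gcd(5, 6) = 1
Since 1 divides 1, solutions exist.

Step 2: Apply extended Euclidean algorithm to find gcd.
We find integers such that 5*x0 + 6*y0 = 1

Step 3: Scale the particular solution.
Multiply by 1/1 = 1:
c = -1, d = 1

Step 4: Verify.
5*(-1) + 6*(1) = 1 = 1 ✓

c = -1, d = 1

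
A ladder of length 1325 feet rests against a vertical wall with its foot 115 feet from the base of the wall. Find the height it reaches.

The ladder, wall, and ground form a right triangle with hypotenuse 1325 and one leg 115.
By the Pythagorean theorem: h² = 1325² - 115² = 1755625 - 13225 = 1742400
h = √1742400 = 1320 feet

1320 feet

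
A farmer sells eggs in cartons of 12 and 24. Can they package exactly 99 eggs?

We need non-negative a, b with 12a + 24b = 99.
gcd(12, 24) = 12, and 12 does not divide 99.
No integer solutions exist.

No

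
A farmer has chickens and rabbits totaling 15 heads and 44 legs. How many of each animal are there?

Let c = chickens, r = rabbits.
Heads: c + r = 15
Legs: 2c + 4r = 44
From the first equation, c = 15 - r. Substitute:
2(15 - r) + 4r = 44
30 + 2r = 44
r = (44 - 30)/2 = 7
c = 15 - 7 = 8

Chickens: 8, Rabbits: 7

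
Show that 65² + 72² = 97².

Compute a² + b²:
65² + 72² = 4225 + 5184 = 9409
Compute c²:
97² = 9409
Since 9409 = 9409, it is a Pythagorean triple.

Yes, it is a Pythagorean triple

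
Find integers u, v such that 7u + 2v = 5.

Step 1: Check solvability.
gcd(7, 2) = 1
Since 1 divides 5, solutions exist.

Step 2: Apply extended Euclidean algorithm to find gcd.
We find integers such that 7*x0 + 2*y0 = 1

Step 3: Scale the particular solution.
Multiply by 5/1 = 5:
u = 5, v = -15

Step 4: Verify.
7*(5) + 2*(-15) = 5 = 5 ✓

u = 5, v = -15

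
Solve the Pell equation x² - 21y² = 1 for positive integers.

We seek the smallest positive integers (x, y) with x² - 21y² = 1, i.e., x² = 21y² + 1.
Try successive y values:
y = 1: x² = 21·1² + 1 = 22, not a perfect square
y = 2: x² = 21·2² + 1 = 85, not a perfect square
y = 3: x² = 21·3² + 1 = 190, not a perfect square
... continuing the search (or via continued fractions) ...
y = 12: x² = 21·12² + 1 = 3025, x = 55 ✓

Verify: 55² - 21·12² = 3025 - 3024 = 1 ✓

x = 55, y = 12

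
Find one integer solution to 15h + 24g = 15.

Step 1: Check solvability.
gcd(15, 24) = 3
Since 3 divides 15, solutions exist.

Step 2: Apply extended Euclidean algorithm to find gcd.
We find integers such that 15*x0 + 24*y0 = 3

Step 3: Scale the particular solution.
Multiply by 15/3 = 5:
h = -15, g = 10

Step 4: Verify.
15*(-15) + 24*(10) = 15 = 15 ✓

h = -15, g = 10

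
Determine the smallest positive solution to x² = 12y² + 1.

We seek the smallest positive integers (x, y) with x² - 12y² = 1, i.e., x² = 12y² + 1.
Try successive y values:
y = 1: x² = 12·1² + 1 = 13, not a perfect square
y = 2: x² = 12·2² + 1 = 49, x = 7 ✓

Verify: 7² - 12·2² = 49 - 48 = 1 ✓

x = 7, y = 2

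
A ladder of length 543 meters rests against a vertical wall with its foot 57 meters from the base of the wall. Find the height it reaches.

The ladder, wall, and ground form a right triangle with hypotenuse 543 and one leg 57.
By the Pythagorean theorem: h² = 543² - 57² = 294849 - 3249 = 291600
h = √291600 = 540 meters

540 meters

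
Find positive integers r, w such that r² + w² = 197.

Search for r with 197 - r² a perfect square.
r = 1: 197 - 1² = 197 - 1 = 196 = 14² ✓
So r = 1, w = 14.

r = 1, w = 14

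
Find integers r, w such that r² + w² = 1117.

We need to find integers r, w > 0 such that r² + w² = 1117.
Trying r = 21: w² = 1117 - 21² = 1117 - 441 = 676
w = 26
Check: 21² + 26² = 441 + 676 = 1117 ✓

1117 = 21² + 26²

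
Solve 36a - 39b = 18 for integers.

Step 1: Check solvability.
gcd(36, 39) = 3
Since 3 divides 18, solutions exist.

Step 2: Apply extended Euclidean algorithm to find gcd.
We find integers such that 36*x0 + 39*y0 = 3

Step 3: Scale the particular solution.
Multiply by 18/3 = 6:
a = -6, b = -6

Step 4: Verify.
36*(-6) - 39*(-6) = 18 = 18 ✓

a = -6, b = -6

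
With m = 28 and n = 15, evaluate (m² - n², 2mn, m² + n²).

a = m² - n² = 784 - 225 = 559
b = 2mn = 2·28·15 = 840
c = m² + n² = 784 + 225 = 1009
Verify: 559² + 840² = 312481 + 705600 = 1018081 = 1009² ✓

(559, 840, 1009)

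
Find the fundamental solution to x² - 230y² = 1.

We seek the smallest positive integers (x, y) with x² - 230y² = 1, i.e., x² = 230y² + 1.
Try successive y values:
y = 1: x² = 230·1² + 1 = 231, not a perfect square
y = 2: x² = 230·2² + 1 = 921, not a perfect square
y = 3: x² = 230·3² + 1 = 2071, not a perfect square
... continuing the search (or via continued fractions) ...
y = 6: x² = 230·6² + 1 = 8281, x = 91 ✓

Verify: 91² - 230·6² = 8281 - 8280 = 1 ✓

x = 91, y = 6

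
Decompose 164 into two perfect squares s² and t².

We need to find integers s, t > 0 such that s² + t² = 164.
Trying s = 8: t² = 164 - 8² = 164 - 64 = 100
t = 10
Check: 8² + 10² = 64 + 100 = 164 ✓

164 = 8² + 10²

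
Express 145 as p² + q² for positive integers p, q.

We need to find integers p, q > 0 such that p² + q² = 145.
Trying p = 1: q² = 145 - 1² = 145 - 1 = 144
q = 12
Check: 1² + 12² = 1 + 144 = 145 ✓

145 = 1² + 12²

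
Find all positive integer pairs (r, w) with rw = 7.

The positive divisors of 7 are: 1, 7.
Each divisor d gives the pair (d, 7/d):
(1, 7), (7, 1)

(1, 7), (7, 1)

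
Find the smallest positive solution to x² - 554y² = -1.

We need x² = 554y² - 1. Try successive y:
y = 1: x² = 554·1² - 1 = 553, not a perfect square
y = 2: x² = 554·2² - 1 = 2215, not a perfect square
y = 3: x² = 554·3² - 1 = 4985, not a perfect square
...
y = 7405: x² = 554·7405² - 1 = 30378049849 = 174293² ✓
Check: 174293² - 554·7405² = 30378049849 - 30378049850 = -1 ✓

x = 174293, y = 7405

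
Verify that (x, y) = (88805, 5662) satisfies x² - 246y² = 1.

Compute x² = 88805² = 7886328025
Compute 246y² = 246·5662² = 246·32058244 = 7886328024
x² - 246y² = 7886328025 - 7886328024 = 1
Since this equals 1, (88805, 5662) is a solution.

Yes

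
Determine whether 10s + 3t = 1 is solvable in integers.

Step 1: Compute gcd(10, 3).
gcd(10, 3) = 1

Step 2: Check divisibility.
Does 1 divide 1? 1 = 1 x 1, so yes.

By the theorem on linear Diophantine equations, 10s + 3t = 1 has integer solutions if and only if gcd(10, 3) divides 1. Since 1 | 1, solutions exist.

Yes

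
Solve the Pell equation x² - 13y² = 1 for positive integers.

We seek the smallest positive integers (x, y) with x² - 13y² = 1, i.e., x² = 13y² + 1.
Try successive y values:
y = 1: x² = 13·1² + 1 = 14, not a perfect square
y = 2: x² = 13·2² + 1 = 53, not a perfect square
y = 3: x² = 13·3² + 1 = 118, not a perfect square
... continuing the search (or via continued fractions) ...
y = 180: x² = 13·180² + 1 = 421201, x = 649 ✓

Verify: 649² - 13·180² = 421201 - 421200 = 1 ✓

x = 649, y = 180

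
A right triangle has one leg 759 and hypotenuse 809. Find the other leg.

b² = c² - a² = 654481 - 576081 = 78400
b = 280

280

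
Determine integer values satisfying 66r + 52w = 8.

Step 1: Check solvability.
gcd(66, 52) = 2
Since 2 divides 8, solutions exist.

Step 2: Apply extended Euclidean algorithm to find gcd.
We find integers such that 66*x0 + 52*y0 = 2

Step 3: Scale the particular solution.
Multiply by 8/2 = 4:
r = -44, w = 56

Step 4: Verify.
66*(-44) + 52*(56) = 8 = 8 ✓

r = -44, w = 56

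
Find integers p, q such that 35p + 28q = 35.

Step 1: Check solvability.
gcd(35, 28) = 7
Since 7 divides 35, solutions exist.

Step 2: Apply extended Euclidean algorithm to find gcd.
We find integers such that 35*x0 + 28*y0 = 7

Step 3: Scale the particular solution.
Multiply by 35/7 = 5:
p = 5, q = -5

Step 4: Verify.
35*(5) + 28*(-5) = 35 = 35 ✓

p = 5, q = -5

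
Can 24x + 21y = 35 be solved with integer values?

Step 1: Compute gcd(24, 21).
gcd(24, 21) = 3

Step 2: Check divisibility.
Does 3 divide 35? 35 = 3 x 11 + 2, so no.

By the theorem on linear Diophantine equations, 24x + 21y = 35 has integer solutions if and only if gcd(24, 21) divides 35. Since 3 does not divide 35, no solutions exist.

No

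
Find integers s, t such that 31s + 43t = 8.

Step 1: Check solvability.
gcd(31, 43) = 1
Since 1 divides 8, solutions exist.

Step 2: Apply extended Euclidean algorithm to find gcd.
We find integers such that 31*x0 + 43*y0 = 1

Step 3: Scale the particular solution.
Multiply by 8/1 = 8:
s = -144, t = 104

Step 4: Verify.
31*(-144) + 43*(104) = 8 = 8 ✓

s = -144, t = 104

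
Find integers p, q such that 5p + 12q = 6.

Step 1: Check solvability.
gcd(5, 12) = 1
Since 1 divides 6, solutions exist.

Step 2: Apply extended Euclidean algorithm to find gcd.
We find integers such that 5*x0 + 12*y0 = 1

Step 3: Scale the particular solution.
Multiply by 6/1 = 6:
p = 30, q = -12

Step 4: Verify.
5*(30) + 12*(-12) = 6 = 6 ✓

p = 30, q = -12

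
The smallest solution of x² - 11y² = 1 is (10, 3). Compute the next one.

Solutions to x² - Dy² = 1 are generated by powers of (x₀ + y₀√D).
The next solution satisfies x₁ + y₁√11 = (x₀ + y₀√11)², giving:
x₁ = x₀² + 11y₀² = 10² + 11·3² = 100 + 99 = 199
y₁ = 2x₀y₀ = 2·10·3 = 60

Verify: 199² - 11·60² = 39601 - 39600 = 1 ✓

x = 199, y = 60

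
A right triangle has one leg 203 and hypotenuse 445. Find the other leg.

b² = c² - a² = 198025 - 41209 = 156816
b = 396

396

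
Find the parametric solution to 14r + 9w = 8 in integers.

Step 1: Compute gcd(14, 9) = 1.
Since 1 divides 8, solutions exist.

Step 2: Find a particular solution using extended Euclidean algorithm.
We get r₀ = 16, w₀ = -24.
Check: 14*16 + 9*-24 = 8 = 8 ✓

Step 3: Write the general solution.
r = 16 + (9/1)t = 16 + 9t
w = -24 - (14/1)t = -24 - 14t
for any integer t.

r = 16 + 9t, w = -24 - 14t for integer t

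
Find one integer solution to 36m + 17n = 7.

Step 1: Check solvability.
gcd(36, 17) = 1
Since 1 divides 7, solutions exist.

Step 2: Apply extended Euclidean algorithm to find gcd.
We find integers such that 36*x0 + 17*y0 = 1

Step 3: Scale the particular solution.
Multiply by 7/1 = 7:
m = -56, n = 119

Step 4: Verify.
36*(-56) + 17*(119) = 7 = 7 ✓

m = -56, n = 119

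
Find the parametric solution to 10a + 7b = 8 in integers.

Step 1: Compute gcd(10, 7) = 1.
Since 1 divides 8, solutions exist.

Step 2: Find a particular solution using extended Euclidean algorithm.
We get a₀ = -16, b₀ = 24.
Check: 10*-16 + 7*24 = 8 = 8 ✓

Step 3: Write the general solution.
a = -16 + (7/1)t = -16 + 7t
b = 24 - (10/1)t = 24 - 10t
for any integer t.

a = -16 + 7t, b = 24 - 10t for integer t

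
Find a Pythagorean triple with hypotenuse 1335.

We need a² + b² = 1335² = 1782225.
Trying: 1311² + 252² = 1718721 + 63504 = 1782225 ✓

(1311, 252, 1335)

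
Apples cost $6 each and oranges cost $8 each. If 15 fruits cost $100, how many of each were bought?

Let a = apples, o = oranges.
a + o = 15
6a + 8o = 100
Substitute o = 15 - a:
6a + 8(15 - a) = 100
(6 - 8)a = 100 - 120
-2a = -20
a = 10, o = 15 - 10 = 5

Apples: 10, Oranges: 5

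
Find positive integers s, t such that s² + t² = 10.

Search for s with 10 - s² a perfect square.
s = 1: 10 - 1² = 10 - 1 = 9 = 3² ✓
So s = 1, t = 3.

s = 1, t = 3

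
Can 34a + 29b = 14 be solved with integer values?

Step 1: Compute gcd(34, 29).
gcd(34, 29) = 1

Step 2: Check divisibility.
Does 1 divide 14? 14 = 1 x 14, so yes.

By the theorem on linear Diophantine equations, 34a + 29b = 14 has integer solutions if and only if gcd(34, 29) divides 14. Since 1 | 14, solutions exist.

Yes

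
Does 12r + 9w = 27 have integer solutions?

Step 1: Compute gcd(12, 9).
gcd(12, 9) = 3

Step 2: Check divisibility.
Does 3 divide 27? 27 = 3 x 9, so yes.

By the theorem on linear Diophantine equations, 12r + 9w = 27 has integer solutions if and only if gcd(12, 9) divides 27. Since 3 | 27, solutions exist.

Yes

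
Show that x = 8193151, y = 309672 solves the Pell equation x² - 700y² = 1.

Compute x² = 8193151² = 67127723308801
Compute 700y² = 700·309672² = 700·95896747584 = 67127723308800
x² - 700y² = 67127723308801 - 67127723308800 = 1
Since this equals 1, (8193151, 309672) is a solution.

Yes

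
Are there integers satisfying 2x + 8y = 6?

Step 1: Compute gcd(2, 8).
gcd(2, 8) = 2

Step 2: Check divisibility.
Does 2 divide 6? 6 = 2 x 3, so yes.

By the theorem on linear Diophantine equations, 2x + 8y = 6 has integer solutions if and only if gcd(2, 8) divides 6. Since 2 | 6, solutions exist.

Yes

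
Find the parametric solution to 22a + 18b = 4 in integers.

Step 1: Compute gcd(22, 18) = 2.
Since 2 divides 4, solutions exist.

Step 2: Find a particular solution using extended Euclidean algorithm.
We get a₀ = -8, b₀ = 10.
Check: 22*-8 + 18*10 = 4 = 4 ✓

Step 3: Write the general solution.
a = -8 + (18/2)t = -8 + 9t
b = 10 - (22/2)t = 10 - 11t
for any integer t.

a = -8 + 9t, b = 10 - 11t for integer t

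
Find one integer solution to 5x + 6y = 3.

Step 1: Check solvability.
gcd(5, 6) = 1
Since 1 divides 3, solutions exist.

Step 2: Apply extended Euclidean algorithm to find gcd.
We find integers such that 5*x0 + 6*y0 = 1

Step 3: Scale the particular solution.
Multiply by 3/1 = 3:
x = -3, y = 3

Step 4: Verify.
5*(-3) + 6*(3) = 3 = 3 ✓

x = -3, y = 3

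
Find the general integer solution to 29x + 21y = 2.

Step 1: Compute gcd(29, 21) = 1.
Since 1 divides 2, solutions exist.

Step 2: Find a particular solution using extended Euclidean algorithm.
We get x₀ = 16, y₀ = -22.
Check: 29*16 + 21*-22 = 2 = 2 ✓

Step 3: Write the general solution.
x = 16 + (21/1)t = 16 + 21t
y = -22 - (29/1)t = -22 - 29t
for any integer t.

x = 16 + 21t, y = -22 - 29t for integer t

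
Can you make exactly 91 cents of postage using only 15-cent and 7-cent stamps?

We need non-negative x, y with 15x + 7y = 91.
gcd(15, 7) = 1 divides 91, so integer solutions exist.
Search for a non-negative one: x = 0 gives 7y = 91 - 0 = 91, so y = 13.
Check: 15·0 + 7·13 = 91 ✓

Yes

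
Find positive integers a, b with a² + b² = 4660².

We need a² + b² = 4660² = 21715600.
Trying: 2068² + 4176² = 4276624 + 17438976 = 21715600 ✓

(2068, 4176, 4660)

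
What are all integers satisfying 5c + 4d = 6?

Step 1: Compute gcd(5, 4) = 1.
Since 1 divides 6, solutions exist.

Step 2: Find a particular solution using extended Euclidean algorithm.
We get c₀ = 6, d₀ = -6.
Check: 5*6 + 4*-6 = 6 = 6 ✓

Step 3: Write the general solution.
c = 6 + (4/1)t = 6 + 4t
d = -6 - (5/1)t = -6 - 5t
for any integer t.

c = 6 + 4t, d = -6 - 5t for integer t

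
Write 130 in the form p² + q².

We need to find integers p, q > 0 such that p² + q² = 130.
Trying p = 3: q² = 130 - 3² = 130 - 9 = 121
q = 11
Check: 3² + 11² = 9 + 121 = 130 ✓

130 = 3² + 11²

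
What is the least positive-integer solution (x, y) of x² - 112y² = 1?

We seek the smallest positive integers (x, y) with x² - 112y² = 1, i.e., x² = 112y² + 1.
Try successive y values:
y = 1: x² = 112·1² + 1 = 113, not a perfect square
y = 2: x² = 112·2² + 1 = 449, not a perfect square
y = 3: x² = 112·3² + 1 = 1009, not a perfect square
... continuing the search (or via continued fractions) ...
y = 12: x² = 112·12² + 1 = 16129, x = 127 ✓

Verify: 127² - 112·12² = 16129 - 16128 = 1 ✓

x = 127, y = 12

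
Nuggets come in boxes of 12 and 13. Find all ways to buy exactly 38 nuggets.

We need non-negative integers (x, y) with 12x + 13y = 38.
For each x in 0..3, check if 38 - 12x is a non-negative multiple of 13.
x = 1: 13y = 26, y = 2 ✓

(1 boxes of 12, 2 boxes of 13)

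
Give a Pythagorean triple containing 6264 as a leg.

We need the other leg and hypotenuse such that 6264² + x² = c².
Take x = 3102, c = 6990: 6264² + 3102² = 39237696 + 9622404 = 48860100 = 6990² ✓
Triple: (3102, 6264, 6990)

(3102, 6264, 6990)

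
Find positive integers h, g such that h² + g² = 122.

Search for h with 122 - h² a perfect square.
h = 1: 122 - 1² = 122 - 1 = 121 = 11² ✓
So h = 1, g = 11.

h = 1, g = 11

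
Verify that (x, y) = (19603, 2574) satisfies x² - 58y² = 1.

Compute x² = 19603² = 384277609
Compute 58y² = 58·2574² = 58·6625476 = 384277608
x² - 58y² = 384277609 - 384277608 = 1
Since this equals 1, (19603, 2574) is a solution.

Yes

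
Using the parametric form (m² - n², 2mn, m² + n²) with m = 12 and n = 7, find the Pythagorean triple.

a = m² - n² = 144 - 49 = 95
b = 2mn = 2·12·7 = 168
c = m² + n² = 144 + 49 = 193
Verify: 95² + 168² = 9025 + 28224 = 37249 = 193² ✓

(95, 168, 193)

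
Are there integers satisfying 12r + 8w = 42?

Step 1: Compute gcd(12, 8).
gcd(12, 8) = 4

Step 2: Check divisibility.
Does 4 divide 42? 42 = 4 x 10 + 2, so no.

By the theorem on linear Diophantine equations, 12r + 8w = 42 has integer solutions if and only if gcd(12, 8) divides 42. Since 4 does not divide 42, no solutions exist.

No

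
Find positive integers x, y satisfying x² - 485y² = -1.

We need x² = 485y² - 1. Try successive y:
y = 1: x² = 485·1² - 1 = 484 = 22² ✓
Check: 22² - 485·1² = 484 - 485 = -1 ✓

x = 22, y = 1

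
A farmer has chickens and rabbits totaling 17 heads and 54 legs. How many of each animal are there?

Let c = chickens, r = rabbits.
Heads: c + r = 17
Legs: 2c + 4r = 54
From the first equation, c = 17 - r. Substitute:
2(17 - r) + 4r = 54
34 + 2r = 54
r = (54 - 34)/2 = 10
c = 17 - 10 = 7

Chickens: 7, Rabbits: 10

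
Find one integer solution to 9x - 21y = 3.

Step 1: Check solvability.
gcd(9, 21) = 3
Since 3 divides 3, solutions exist.

Step 2: Apply extended Euclidean algorithm to find gcd.
We find integers such that 9*x0 + 21*y0 = 3

Step 3: Scale the particular solution.
Multiply by 3/3 = 1:
x = -2, y = -1

Step 4: Verify.
9*(-2) - 21*(-1) = 3 = 3 ✓

x = -2, y = -1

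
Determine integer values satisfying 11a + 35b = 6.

Step 1: Check solvability.
gcd(11, 35) = 1
Since 1 divides 6, solutions exist.

Step 2: Apply extended Euclidean algorithm to find gcd.
We find integers such that 11*x0 + 35*y0 = 1

Step 3: Scale the particular solution.
Multiply by 6/1 = 6:
a = 96, b = -30

Step 4: Verify.
11*(96) + 35*(-30) = 6 = 6 ✓

a = 96, b = -30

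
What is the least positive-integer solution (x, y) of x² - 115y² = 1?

We seek the smallest positive integers (x, y) with x² - 115y² = 1, i.e., x² = 115y² + 1.
Try successive y values:
y = 1: x² = 115·1² + 1 = 116, not a perfect square
y = 2: x² = 115·2² + 1 = 461, not a perfect square
y = 3: x² = 115·3² + 1 = 1036, not a perfect square
... continuing the search (or via continued fractions) ...
y = 105: x² = 115·105² + 1 = 1267876, x = 1126 ✓

Verify: 1126² - 115·105² = 1267876 - 1267875 = 1 ✓

x = 1126, y = 105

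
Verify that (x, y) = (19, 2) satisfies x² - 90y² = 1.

Compute x² = 19² = 361
Compute 90y² = 90·2² = 90·4 = 360
x² - 90y² = 361 - 360 = 1
Since this equals 1, (19, 2) is a solution.

Yes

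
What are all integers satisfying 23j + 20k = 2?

Step 1: Compute gcd(23, 20) = 1.
Since 1 divides 2, solutions exist.

Step 2: Find a particular solution using extended Euclidean algorithm.
We get j₀ = 14, k₀ = -16.
Check: 23*14 + 20*-16 = 2 = 2 ✓

Step 3: Write the general solution.
j = 14 + (20/1)t = 14 + 20t
k = -16 - (23/1)t = -16 - 23t
for any integer t.

j = 14 + 20t, k = -16 - 23t for integer t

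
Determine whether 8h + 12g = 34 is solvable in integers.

Step 1: Compute gcd(8, 12).
gcd(8, 12) = 4

Step 2: Check divisibility.
Does 4 divide 34? 34 = 4 x 8 + 2, so no.

By the theorem on linear Diophantine equations, 8h + 12g = 34 has integer solutions if and only if gcd(8, 12) divides 34. Since 4 does not divide 34, no solutions exist.

No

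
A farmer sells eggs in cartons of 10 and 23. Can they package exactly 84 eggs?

We need non-negative a, b with 10a + 23b = 84.
gcd(10, 23) = 1 divides 84, but no a in [0, 8] gives non-negative b.

No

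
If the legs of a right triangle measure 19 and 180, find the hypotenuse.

c² = a² + b² = 19² + 180² = 361 + 32400 = 32761
c = 181

181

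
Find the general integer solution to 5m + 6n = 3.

Step 1: Compute gcd(5, 6) = 1.
Since 1 divides 3, solutions exist.

Step 2: Find a particular solution using extended Euclidean algorithm.
We get m₀ = -3, n₀ = 3.
Check: 5*-3 + 6*3 = 3 = 3 ✓

Step 3: Write the general solution.
m = -3 + (6/1)t = -3 + 6t
n = 3 - (5/1)t = 3 - 5t
for any integer t.

m = -3 + 6t, n = 3 - 5t for integer t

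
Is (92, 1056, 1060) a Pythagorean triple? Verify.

Compute a² + b² = 92² + 1056² = 8464 + 1115136 = 1123600
Compute c² = 1060² = 1123600
Since 1123600 = 1123600, confirmed.

Yes, it is a Pythagorean triple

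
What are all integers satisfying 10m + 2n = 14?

Step 1: Compute gcd(10, 2) = 2.
Since 2 divides 14, solutions exist.

Step 2: Find a particular solution using extended Euclidean algorithm.
We get m₀ = 0, n₀ = 7.
Check: 10*0 + 2*7 = 14 = 14 ✓

Step 3: Write the general solution.
m = 0 + (2/2)t = 0 + 1t
n = 7 - (10/2)t = 7 - 5t
for any integer t.

m = 0 + 1t, n = 7 - 5t for integer t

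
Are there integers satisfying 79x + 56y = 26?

Step 1: Compute gcd(79, 56).
gcd(79, 56) = 1

Step 2: Check divisibility.
Does 1 divide 26? 26 = 1 x 26, so yes.

By the theorem on linear Diophantine equations, 79x + 56y = 26 has integer solutions if and only if gcd(79, 56) divides 26. Since 1 | 26, solutions exist.

Yes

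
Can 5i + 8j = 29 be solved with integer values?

Step 1: Compute gcd(5, 8).
gcd(5, 8) = 1

Step 2: Check divisibility.
Does 1 divide 29? 29 = 1 x 29, so yes.

By the theorem on linear Diophantine equations, 5i + 8j = 29 has integer solutions if and only if gcd(5, 8) divides 29. Since 1 | 29, solutions exist.

Yes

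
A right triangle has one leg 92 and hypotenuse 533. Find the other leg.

a² = c² - b² = 284089 - 8464 = 275625
a = 525

525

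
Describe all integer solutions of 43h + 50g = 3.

Step 1: Compute gcd(43, 50) = 1.
Since 1 divides 3, solutions exist.

Step 2: Find a particular solution using extended Euclidean algorithm.
We get h₀ = 21, g₀ = -18.
Check: 43*21 + 50*-18 = 3 = 3 ✓

Step 3: Write the general solution.
h = 21 + (50/1)t = 21 + 50t
g = -18 - (43/1)t = -18 - 43t
for any integer t.

h = 21 + 50t, g = -18 - 43t for integer t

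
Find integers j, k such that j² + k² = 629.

We need to find integers j, k > 0 such that j² + k² = 629.
Trying j = 2: k² = 629 - 2² = 629 - 4 = 625
k = 25
Check: 2² + 25² = 4 + 625 = 629 ✓

629 = 2² + 25²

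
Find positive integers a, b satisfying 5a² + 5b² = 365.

Try small values of a and check whether (365 - 5a²)/5 is a perfect square.
a = 3: 5·3² = 45, so 5b² = 365 - 45 = 320, giving b² = 64, b = 8.
Check: 5·3² + 5·8² = 45 + 320 = 365 ✓

a = 3, b = 8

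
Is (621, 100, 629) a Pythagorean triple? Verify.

Compute a² + b² = 621² + 100² = 385641 + 10000 = 395641
Compute c² = 629² = 395641
Since 395641 = 395641, confirmed.

Yes, it is a Pythagorean triple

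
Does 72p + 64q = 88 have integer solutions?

Step 1: Compute gcd(72, 64).
gcd(72, 64) = 8

Step 2: Check divisibility.
Does 8 divide 88? 88 = 8 x 11, so yes.

By the theorem on linear Diophantine equations, 72p + 64q = 88 has integer solutions if and only if gcd(72, 64) divides 88. Since 8 | 88, solutions exist.

Yes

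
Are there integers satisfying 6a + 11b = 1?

Step 1: Compute gcd(6, 11).
gcd(6, 11) = 1

Step 2: Check divisibility.
Does 1 divide 1? 1 = 1 x 1, so yes.

By the theorem on linear Diophantine equations, 6a + 11b = 1 has integer solutions if and only if gcd(6, 11) divides 1. Since 1 | 1, solutions exist.

Yes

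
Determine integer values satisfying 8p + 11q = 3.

Step 1: Check solvability.
gcd(8, 11) = 1
Since 1 divides 3, solutions exist.

Step 2: Apply extended Euclidean algorithm to find gcd.
We find integers such that 8*x0 + 11*y0 = 1

Step 3: Scale the particular solution.
Multiply by 3/1 = 3:
p = -12, q = 9

Step 4: Verify.
8*(-12) + 11*(9) = 3 = 3 ✓

p = -12, q = 9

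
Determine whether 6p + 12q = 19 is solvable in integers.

Step 1: Compute gcd(6, 12).
gcd(6, 12) = 6

Step 2: Check divisibility.
Does 6 divide 19? 19 = 6 x 3 + 1, so no.

By the theorem on linear Diophantine equations, 6p + 12q = 19 has integer solutions if and only if gcd(6, 12) divides 19. Since 6 does not divide 19, no solutions exist.

No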